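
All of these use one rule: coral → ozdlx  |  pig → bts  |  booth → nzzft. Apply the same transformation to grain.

Two shifts are in play — +11 for a/e/i/o/u, +12 for every other letter.
On grain: g(cons)+12=s, r(cons)+12=d, a(vowel)+11=l, i(vowel)+11=t, n(cons)+12=z.

sdltz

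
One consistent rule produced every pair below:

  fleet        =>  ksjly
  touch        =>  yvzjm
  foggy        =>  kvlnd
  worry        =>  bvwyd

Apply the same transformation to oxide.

tenkj

Shifts by position in fleet: pos 0: f→k (+5), pos 1: l→s (+7), pos 2: e→j (+5), pos 3: e→l (+7) — repeating every 2. The shifts repeat in a cycle of length 2: positions 0,1,… shift by +5, +7, then the pattern repeats.
On oxide: o+5=t, x+7=e, i+5=n, d+7=k, e+5=j.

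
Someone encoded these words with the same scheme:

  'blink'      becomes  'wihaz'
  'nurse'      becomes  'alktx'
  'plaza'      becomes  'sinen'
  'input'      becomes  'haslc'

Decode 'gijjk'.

b(1)→w(22) and l(11)→i(8) fit y≡9x+13 (mod 26); the inverse of 9 mod 26 is 3. Each letter's alphabet position (a=0..z=25) is mapped through 9·x+13 mod 26 — an affine cipher.
Reversing it on gijjk: g(6)→3·(6−13)≡5=f; i(8)→3·(8−13)≡11=l; j(9)→3·(9−13)≡14=o; j(9)→3·(9−13)≡14=o; k(10)→3·(10−13)≡17=r (all mod 26).

floor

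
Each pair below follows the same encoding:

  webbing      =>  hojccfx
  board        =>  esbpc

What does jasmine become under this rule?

The output letters match the input read backwards, each shifted +1: webbing reversed is gnibbew. Two steps: reverse the string, then apply a Caesar shift of +1.
For jasmine: reverse → enimsaj; then shift: e+1=f, n+1=o, i+1=j, m+1=n, s+1=t, a+1=b, j+1=k.

fojntbk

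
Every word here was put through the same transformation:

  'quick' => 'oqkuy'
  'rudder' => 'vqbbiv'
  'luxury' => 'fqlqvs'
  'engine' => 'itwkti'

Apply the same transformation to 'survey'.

cqvxis

q(16)→o(14) and u(20)→q(16) fit y≡7x+6 (mod 26); the inverse of 7 mod 26 is 15. Treating letters as 0–25, the rule is x ↦ 7x + 6 (mod 26).
Applying it to survey: s(18)→7·18+6≡2=c; u(20)→7·20+6≡16=q; r(17)→7·17+6≡21=v; v(21)→7·21+6≡23=x; e(4)→7·4+6≡8=i; y(24)→7·24+6≡18=s (all mod 26).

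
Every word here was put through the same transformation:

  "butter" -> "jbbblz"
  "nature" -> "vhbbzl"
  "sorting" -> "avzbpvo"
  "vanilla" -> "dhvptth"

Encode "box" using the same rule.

The shift depends on letter class: consonant b→j is +8, but vowel u→b is +7. Vowels shift forward by 7 and consonants shift forward by 8.
Applying it to box: b(cons)+8=j, o(vowel)+7=v, x(cons)+8=f.

jvf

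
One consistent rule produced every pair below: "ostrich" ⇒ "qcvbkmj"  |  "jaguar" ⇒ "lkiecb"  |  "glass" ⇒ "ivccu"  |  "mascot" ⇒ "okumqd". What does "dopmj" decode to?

Shifts by position in ostrich: pos 0: o→q (+2), pos 1: s→c (+10), pos 2: t→v (+2), pos 3: r→b (+10) — repeating every 2. It's a Vigenère-style cipher with numeric key [2,10]: position i shifts by key[i mod 2].
Reversing it on dopmj: d−2=b, o−10=e, p−2=n, m−10=c, j−2=h.

bench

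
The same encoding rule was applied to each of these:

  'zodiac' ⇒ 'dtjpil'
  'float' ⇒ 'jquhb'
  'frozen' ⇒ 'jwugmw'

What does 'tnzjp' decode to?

pitch

In zodiac: z→d is +4, o→t is +5, d→j is +6, i→p is +7 — the shift increases by 1 each position. Each letter shifts forward by (position + 4), i.e. 4, 5, 6, … — the shift grows by one for each successive letter.
Decoding tnzjp: t−4=p, n−5=i, z−6=t, j−7=c, p−8=h.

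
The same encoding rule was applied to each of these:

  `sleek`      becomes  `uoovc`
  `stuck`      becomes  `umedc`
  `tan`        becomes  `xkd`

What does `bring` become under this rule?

Two steps: reverse the string, then apply a Caesar shift of +10.
For bring: reverse → gnirb; then shift: g+10=q, n+10=x, i+10=s, r+10=b, b+10=l.

qxsbl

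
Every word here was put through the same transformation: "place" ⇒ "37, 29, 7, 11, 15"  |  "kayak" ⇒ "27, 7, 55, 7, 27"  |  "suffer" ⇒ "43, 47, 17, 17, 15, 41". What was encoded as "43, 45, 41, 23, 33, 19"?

p(#16)→37 and l(#12)→29: differences scale by 2, so n = 2·pos + 5. Each letter becomes 2×(its alphabet position, a=1..z=26) + 5.
Undoing it on 43, 45, 41, 23, 33, 19: 43→(43−5)÷2=19=s, 45→(45−5)÷2=20=t, 41→(41−5)÷2=18=r, 23→(23−5)÷2=9=i, 33→(33−5)÷2=14=n, 19→(19−5)÷2=7=g.

string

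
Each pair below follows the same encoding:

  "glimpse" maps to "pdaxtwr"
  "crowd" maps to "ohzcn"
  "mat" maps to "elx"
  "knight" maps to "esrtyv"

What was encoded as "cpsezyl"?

The output letters match the input read backwards, each shifted +11: glimpse reversed is espmilg. Read the word backwards and shift each letter +11.
Undoing it on cpsezyl: shift back: c−11=r, p−11=e, s−11=h, e−11=t, z−11=o, y−11=n, l−11=a → rehtona; then reverse → another.

another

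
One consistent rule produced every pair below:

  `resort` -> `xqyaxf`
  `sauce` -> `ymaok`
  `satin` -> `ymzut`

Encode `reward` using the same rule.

Shifts by position in resort: pos 0: r→x (+6), pos 1: e→q (+12), pos 2: s→y (+6), pos 3: o→a (+12) — repeating every 2. It's a Vigenère-style cipher with numeric key [6,12]: position i shifts by key[i mod 2].
On reward: r+6=x, e+12=q, w+6=c, a+12=m, r+6=x, d+12=p.

xqcmxp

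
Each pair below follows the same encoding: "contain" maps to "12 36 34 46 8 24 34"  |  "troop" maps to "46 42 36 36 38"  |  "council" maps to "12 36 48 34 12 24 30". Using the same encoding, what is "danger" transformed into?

14 8 34 20 16 42

c(#3)→12 and o(#15)→36: differences scale by 2, so n = 2·pos + 6. The formula is n = 2×(alphabet index, a=1) + 6.
Applying it to danger: d=4→14, a=1→8, n=14→34, g=7→20, e=5→16, r=18→42.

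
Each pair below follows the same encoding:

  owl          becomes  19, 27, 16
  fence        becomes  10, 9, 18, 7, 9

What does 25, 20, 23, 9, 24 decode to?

upset

o is letter #15 and maps to 19: an offset of 4. The number is (letter's place in the alphabet, a=1) + 4.
Undoing it on 25, 20, 23, 9, 24: 25→(25−4)÷1=21=u, 20→(20−4)÷1=16=p, 23→(23−4)÷1=19=s, 9→(9−4)÷1=5=e, 24→(24−4)÷1=20=t.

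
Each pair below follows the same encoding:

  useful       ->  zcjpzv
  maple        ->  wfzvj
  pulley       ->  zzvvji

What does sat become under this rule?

The shift depends on letter class: consonant s→c is +10, but vowel u→z is +5. Two shifts are in play — +5 for a/e/i/o/u, +10 for every other letter.
Applying it to sat: s(cons)+10=c, a(vowel)+5=f, t(cons)+10=d.

cfd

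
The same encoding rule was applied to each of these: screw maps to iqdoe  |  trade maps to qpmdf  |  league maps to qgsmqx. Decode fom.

The output letters match the input read backwards, each shifted +12: screw reversed is wercs. The word is reversed, then every letter is shifted forward by 12.
Reversing it on fom: shift back: f−12=t, o−12=c, m−12=a → tca; then reverse → act.

act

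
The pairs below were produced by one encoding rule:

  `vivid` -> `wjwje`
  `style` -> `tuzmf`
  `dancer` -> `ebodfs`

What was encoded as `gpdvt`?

focus

Compare letters: v→w is +1, i→j is +1, v→w is +1 — a constant shift. This is a Caesar cipher with shift 1.
Decoding gpdvt: g−1=f, p−1=o, d−1=c, v−1=u, t−1=s.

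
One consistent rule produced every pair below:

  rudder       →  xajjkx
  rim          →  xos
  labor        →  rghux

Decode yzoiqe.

Every letter moves 6 places later in the alphabet, wrapping around z→a.
Decoding yzoiqe: y−6=s, z−6=t, o−6=i, i−6=c, q−6=k, e−6=y.

sticky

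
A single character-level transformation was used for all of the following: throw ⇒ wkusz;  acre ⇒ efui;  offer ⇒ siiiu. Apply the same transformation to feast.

The shift depends on letter class: consonant t→w is +3, but vowel o→s is +4. Vowels shift forward by 4 and consonants shift forward by 3.
For feast: f(cons)+3=i, e(vowel)+4=i, a(vowel)+4=e, s(cons)+3=v, t(cons)+3=w.

iievw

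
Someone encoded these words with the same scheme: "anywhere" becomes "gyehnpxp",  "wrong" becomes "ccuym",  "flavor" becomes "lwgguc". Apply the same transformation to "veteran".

bpzpxlt

A repeating key of period 2 is used — shifts +6, +11 over and over.
Applying it to veteran: v+6=b, e+11=p, t+6=z, e+11=p, r+6=x, a+11=l, n+6=t.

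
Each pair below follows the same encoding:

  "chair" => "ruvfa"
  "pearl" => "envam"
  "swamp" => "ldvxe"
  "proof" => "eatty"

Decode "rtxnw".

comet

c(2)→r(17) and h(7)→u(20) fit y≡11x+21 (mod 26); the inverse of 11 mod 26 is 19. This is an affine cipher: with a=0,…,z=25, each position x becomes (11x+21) mod 26.
Decoding rtxnw: r(17)→19·(17−21)≡2=c; t(19)→19·(19−21)≡14=o; x(23)→19·(23−21)≡12=m; n(13)→19·(13−21)≡4=e; w(22)→19·(22−21)≡19=t (all mod 26).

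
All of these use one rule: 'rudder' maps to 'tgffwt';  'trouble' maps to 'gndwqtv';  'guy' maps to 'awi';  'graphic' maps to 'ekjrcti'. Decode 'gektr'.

The output letters match the input read backwards, each shifted +2: rudder reversed is reddur. Read the word backwards and shift each letter +2.
Reversing it on gektr: shift back: g−2=e, e−2=c, k−2=i, t−2=r, r−2=p → ecirp; then reverse → price.

price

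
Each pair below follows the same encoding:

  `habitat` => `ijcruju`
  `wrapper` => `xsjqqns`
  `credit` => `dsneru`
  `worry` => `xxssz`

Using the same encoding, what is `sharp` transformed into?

The shift depends on letter class: consonant h→i is +1, but vowel a→j is +9. Two shifts are in play — +9 for a/e/i/o/u, +1 for every other letter.
Applying it to sharp: s(cons)+1=t, h(cons)+1=i, a(vowel)+9=j, r(cons)+1=s, p(cons)+1=q.

tijsq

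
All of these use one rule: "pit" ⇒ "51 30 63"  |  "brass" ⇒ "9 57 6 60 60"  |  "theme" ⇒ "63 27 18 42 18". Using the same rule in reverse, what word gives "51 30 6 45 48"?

p(#16)→51 and i(#9)→30: differences scale by 3, so n = 3·pos + 3. The formula is n = 3×(alphabet index, a=1) + 3.
Reversing it on 51 30 6 45 48: 51→(51−3)÷3=16=p, 30→(30−3)÷3=9=i, 6→(6−3)÷3=1=a, 45→(45−3)÷3=14=n, 48→(48−3)÷3=15=o.

piano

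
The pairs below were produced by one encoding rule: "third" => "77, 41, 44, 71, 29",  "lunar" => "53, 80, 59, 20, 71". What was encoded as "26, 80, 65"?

t(#20)→77 and h(#8)→41: differences scale by 3, so n = 3·pos + 17. Each letter becomes 3×(its alphabet position, a=1..z=26) + 17.
Undoing it on 26, 80, 65: 26→(26−17)÷3=3=c, 80→(80−17)÷3=21=u, 65→(65−17)÷3=16=p.

cup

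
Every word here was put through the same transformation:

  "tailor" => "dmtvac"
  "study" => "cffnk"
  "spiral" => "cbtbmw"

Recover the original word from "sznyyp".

income

Shifts by position in tailor: pos 0: t→d (+10), pos 1: a→m (+12), pos 2: i→t (+11), pos 3: l→v (+10), pos 4: o→a (+12), pos 5: r→c (+11) — repeating every 3. The shifts repeat in a cycle of length 3: positions 0,1,… shift by +10, +12, +11, then the pattern repeats.
Undoing it on sznyyp: s−10=i, z−12=n, n−11=c, y−10=o, y−12=m, p−11=e.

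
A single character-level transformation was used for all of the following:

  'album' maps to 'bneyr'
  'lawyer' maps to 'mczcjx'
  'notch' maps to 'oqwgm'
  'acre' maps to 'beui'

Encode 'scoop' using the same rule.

tersu

The shift increases by 1 at each position, starting from +1: 1, 2, 3, ….
On scoop: s+1=t, c+2=e, o+3=r, o+4=s, p+5=u.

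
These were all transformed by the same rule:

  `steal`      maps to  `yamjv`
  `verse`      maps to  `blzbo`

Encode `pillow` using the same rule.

vptuyh

In steal: s→y is +6, t→a is +7, e→m is +8, a→j is +9 — the shift increases by 1 each position. Each letter shifts forward by (position + 6), i.e. 6, 7, 8, … — the shift grows by one for each successive letter.
Applying it to pillow: p+6=v, i+7=p, l+8=t, l+9=u, o+10=y, w+11=h.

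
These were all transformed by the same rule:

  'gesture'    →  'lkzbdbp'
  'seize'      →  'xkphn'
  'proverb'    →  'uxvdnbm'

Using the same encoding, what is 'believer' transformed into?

gksqnfpd

In gesture: g→l is +5, e→k is +6, s→z is +7, t→b is +8 — the shift increases by 1 each position. Each letter shifts forward by (position + 5), i.e. 5, 6, 7, … — the shift grows by one for each successive letter.
For believer: b+5=g, e+6=k, l+7=s, i+8=q, e+9=n, v+10=f, e+11=p, r+12=d.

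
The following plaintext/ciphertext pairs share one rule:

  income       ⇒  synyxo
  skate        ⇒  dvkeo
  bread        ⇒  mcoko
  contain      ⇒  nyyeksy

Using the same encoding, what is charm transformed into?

nskcx

The shift depends on letter class: consonant n→y is +11, but vowel i→s is +10. The rule splits by letter class: vowels +10, consonants +11.
For charm: c(cons)+11=n, h(cons)+11=s, a(vowel)+10=k, r(cons)+11=c, m(cons)+11=x.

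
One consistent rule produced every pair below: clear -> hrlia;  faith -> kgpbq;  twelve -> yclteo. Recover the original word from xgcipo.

In clear: c→h is +5, l→r is +6, e→l is +7, a→i is +8 — the shift increases by 1 each position. Letter i (0-indexed) is shifted by i+5, so successive shifts are 5, 6, 7, ….
Undoing it on xgcipo: x−5=s, g−6=a, c−7=v, i−8=a, p−9=g, o−10=e.

savage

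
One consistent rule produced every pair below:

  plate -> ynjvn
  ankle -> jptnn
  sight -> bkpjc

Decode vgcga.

Shifts by position in plate: pos 0: p→y (+9), pos 1: l→n (+2), pos 2: a→j (+9), pos 3: t→v (+2) — repeating every 2. The shifts repeat in a cycle of length 2: positions 0,1,… shift by +9, +2, then the pattern repeats.
Reversing it on vgcga: v−9=m, g−2=e, c−9=t, g−2=e, a−9=r.

meter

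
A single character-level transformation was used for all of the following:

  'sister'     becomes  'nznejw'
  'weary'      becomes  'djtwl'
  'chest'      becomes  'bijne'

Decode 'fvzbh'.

s(18)→n(13) and i(8)→z(25) fit y≡17x+19 (mod 26); the inverse of 17 mod 26 is 23. Each letter's alphabet position (a=0..z=25) is mapped through 17·x+19 mod 26 — an affine cipher.
Decoding fvzbh: f(5)→23·(5−19)≡16=q; v(21)→23·(21−19)≡20=u; z(25)→23·(25−19)≡8=i; b(1)→23·(1−19)≡2=c; h(7)→23·(7−19)≡10=k (all mod 26).

quick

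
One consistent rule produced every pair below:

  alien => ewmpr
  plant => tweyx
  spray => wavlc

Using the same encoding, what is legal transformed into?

ppklp

Shifts by position in alien: pos 0: a→e (+4), pos 1: l→w (+11), pos 2: i→m (+4), pos 3: e→p (+11) — repeating every 2. A repeating key of period 2 is used — shifts +4, +11 over and over.
On legal: l+4=p, e+11=p, g+4=k, a+11=l, l+4=p.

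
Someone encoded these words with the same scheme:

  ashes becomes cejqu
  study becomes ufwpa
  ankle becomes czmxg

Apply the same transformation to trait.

vdcuv

Shifts by position in ashes: pos 0: a→c (+2), pos 1: s→e (+12), pos 2: h→j (+2), pos 3: e→q (+12) — repeating every 2. It's a Vigenère-style cipher with numeric key [2,12]: position i shifts by key[i mod 2].
On trait: t+2=v, r+12=d, a+2=c, i+12=u, t+2=v.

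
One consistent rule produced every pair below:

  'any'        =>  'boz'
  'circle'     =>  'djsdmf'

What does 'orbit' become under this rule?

pscju

It's a constant shift of +1 (ROT1).
On orbit: o+1=p, r+1=s, b+1=c, i+1=j, t+1=u.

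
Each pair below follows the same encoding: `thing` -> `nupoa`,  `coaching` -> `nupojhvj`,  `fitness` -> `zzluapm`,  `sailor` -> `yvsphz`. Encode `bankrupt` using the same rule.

awbyruhi

Two steps: reverse the string, then apply a Caesar shift of +7.
Applying it to bankrupt: reverse → tpurknab; then shift: t+7=a, p+7=w, u+7=b, r+7=y, k+7=r, n+7=u, a+7=h, b+7=i.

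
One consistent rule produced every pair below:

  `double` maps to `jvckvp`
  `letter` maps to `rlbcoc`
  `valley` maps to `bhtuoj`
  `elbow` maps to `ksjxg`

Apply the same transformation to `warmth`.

In double: d→j is +6, o→v is +7, u→c is +8, b→k is +9 — the shift increases by 1 each position. Each letter shifts forward by (position + 6), i.e. 6, 7, 8, … — the shift grows by one for each successive letter.
Applying it to warmth: w+6=c, a+7=h, r+8=z, m+9=v, t+10=d, h+11=s.

chzvds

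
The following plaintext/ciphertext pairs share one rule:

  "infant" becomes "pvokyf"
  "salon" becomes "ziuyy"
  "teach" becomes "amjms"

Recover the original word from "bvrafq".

Letter i (0-indexed) is shifted by i+7, so successive shifts are 7, 8, 9, ….
Reversing it on bvrafq: b−7=u, v−8=n, r−9=i, a−10=q, f−11=u, q−12=e.

unique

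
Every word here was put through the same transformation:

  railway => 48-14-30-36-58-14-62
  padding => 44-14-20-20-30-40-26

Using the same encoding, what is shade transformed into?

r(#18)→48 and a(#1)→14: differences scale by 2, so n = 2·pos + 12. Each letter becomes 2×(its alphabet position, a=1..z=26) + 12.
Applying it to shade: s=19→50, h=8→28, a=1→14, d=4→20, e=5→22.

50-28-14-20-22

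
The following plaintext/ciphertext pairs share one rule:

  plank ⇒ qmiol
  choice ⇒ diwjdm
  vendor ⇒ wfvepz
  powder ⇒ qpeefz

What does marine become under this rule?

nbzjom

Shifts by position in plank: pos 0: p→q (+1), pos 1: l→m (+1), pos 2: a→i (+8), pos 3: n→o (+1), pos 4: k→l (+1) — repeating every 3. A repeating key of period 3 is used — shifts +1, +1, +8 over and over.
Applying it to marine: m+1=n, a+1=b, r+8=z, i+1=j, n+1=o, e+8=m.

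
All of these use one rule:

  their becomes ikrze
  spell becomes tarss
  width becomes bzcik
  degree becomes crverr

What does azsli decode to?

pilot

This is an affine cipher: with a=0,…,z=25, each position x becomes (15x+9) mod 26.
Undoing it on azsli: a(0)→7·(0−9)≡15=p; z(25)→7·(25−9)≡8=i; s(18)→7·(18−9)≡11=l; l(11)→7·(11−9)≡14=o; i(8)→7·(8−9)≡19=t (all mod 26).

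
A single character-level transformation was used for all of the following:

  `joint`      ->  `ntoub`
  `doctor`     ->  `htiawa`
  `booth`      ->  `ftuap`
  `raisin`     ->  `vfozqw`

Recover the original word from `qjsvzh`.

Letter i (0-indexed) is shifted by i+4, so successive shifts are 4, 5, 6, ….
Undoing it on qjsvzh: q−4=m, j−5=e, s−6=m, v−7=o, z−8=r, h−9=y.

memory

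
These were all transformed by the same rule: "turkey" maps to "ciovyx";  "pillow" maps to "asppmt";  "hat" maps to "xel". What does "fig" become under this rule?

The output letters match the input read backwards, each shifted +4: turkey reversed is yekrut. Read the word backwards and shift each letter +4.
On fig: reverse → gif; then shift: g+4=k, i+4=m, f+4=j.

kmj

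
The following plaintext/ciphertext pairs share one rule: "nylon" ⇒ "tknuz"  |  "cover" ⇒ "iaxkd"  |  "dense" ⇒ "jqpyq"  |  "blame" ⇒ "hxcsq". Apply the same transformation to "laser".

rmukd

Shifts by position in nylon: pos 0: n→t (+6), pos 1: y→k (+12), pos 2: l→n (+2), pos 3: o→u (+6), pos 4: n→z (+12) — repeating every 3. It's a Vigenère-style cipher with numeric key [6,12,2]: position i shifts by key[i mod 3].
On laser: l+6=r, a+12=m, s+2=u, e+6=k, r+12=d.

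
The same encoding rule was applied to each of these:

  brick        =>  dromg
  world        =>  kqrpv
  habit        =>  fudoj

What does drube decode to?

brave

b(1)→d(3) and r(17)→r(17) fit y≡9x+20 (mod 26); the inverse of 9 mod 26 is 3. Each letter's alphabet position (a=0..z=25) is mapped through 9·x+20 mod 26 — an affine cipher.
Decoding drube: d(3)→3·(3−20)≡1=b; r(17)→3·(17−20)≡17=r; u(20)→3·(20−20)≡0=a; b(1)→3·(1−20)≡21=v; e(4)→3·(4−20)≡4=e (all mod 26).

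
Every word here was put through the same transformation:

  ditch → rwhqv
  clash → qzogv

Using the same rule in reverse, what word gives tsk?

Each letter is shifted forward by 14 in the alphabet (a Caesar shift of +14).
Reversing it on tsk: t−14=f, s−14=e, k−14=w.

few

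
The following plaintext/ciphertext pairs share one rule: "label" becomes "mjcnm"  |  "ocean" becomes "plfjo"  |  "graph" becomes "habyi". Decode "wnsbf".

verse

It's a Vigenère-style cipher with numeric key [1,9]: position i shifts by key[i mod 2].
Decoding wnsbf: w−1=v, n−9=e, s−1=r, b−9=s, f−1=e.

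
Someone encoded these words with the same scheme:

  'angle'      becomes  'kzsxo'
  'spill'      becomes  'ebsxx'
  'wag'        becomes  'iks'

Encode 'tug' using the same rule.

fes

The shift depends on letter class: consonant n→z is +12, but vowel a→k is +10. The rule splits by letter class: vowels +10, consonants +12.
On tug: t(cons)+12=f, u(vowel)+10=e, g(cons)+12=s.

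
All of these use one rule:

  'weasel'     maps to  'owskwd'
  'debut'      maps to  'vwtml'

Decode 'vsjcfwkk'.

darkness

Compare letters: w→o is +18, e→w is +18, a→s is +18 — a constant shift. It's a constant shift of +18 (ROT18).
Decoding vsjcfwkk: v−18=d, s−18=a, j−18=r, c−18=k, f−18=n, w−18=e, k−18=s, k−18=s.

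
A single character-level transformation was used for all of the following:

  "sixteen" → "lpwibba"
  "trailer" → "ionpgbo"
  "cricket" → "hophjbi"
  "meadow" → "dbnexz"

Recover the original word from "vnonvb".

garage

Treating letters as 0–25, the rule is x ↦ 23x + 13 (mod 26).
Undoing it on vnonvb: v(21)→17·(21−13)≡6=g; n(13)→17·(13−13)≡0=a; o(14)→17·(14−13)≡17=r; n(13)→17·(13−13)≡0=a; v(21)→17·(21−13)≡6=g; b(1)→17·(1−13)≡4=e (all mod 26).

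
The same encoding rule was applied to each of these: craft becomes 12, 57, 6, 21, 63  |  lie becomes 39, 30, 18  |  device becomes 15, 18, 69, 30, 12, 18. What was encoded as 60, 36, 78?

sky

c(#3)→12 and r(#18)→57: differences scale by 3, so n = 3·pos + 3. Each letter becomes 3×(its alphabet position, a=1..z=26) + 3.
Decoding 60, 36, 78: 60→(60−3)÷3=19=s, 36→(36−3)÷3=11=k, 78→(78−3)÷3=25=y.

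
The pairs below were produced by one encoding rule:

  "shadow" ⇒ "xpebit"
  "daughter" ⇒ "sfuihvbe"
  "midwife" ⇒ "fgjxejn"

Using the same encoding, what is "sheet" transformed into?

uffit

Read the word backwards and shift each letter +1.
Applying it to sheet: reverse → teehs; then shift: t+1=u, e+1=f, e+1=f, h+1=i, s+1=t.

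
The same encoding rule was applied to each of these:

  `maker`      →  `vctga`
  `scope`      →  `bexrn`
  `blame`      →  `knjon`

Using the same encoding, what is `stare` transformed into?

Shifts by position in maker: pos 0: m→v (+9), pos 1: a→c (+2), pos 2: k→t (+9), pos 3: e→g (+2) — repeating every 2. The shifts repeat in a cycle of length 2: positions 0,1,… shift by +9, +2, then the pattern repeats.
Applying it to stare: s+9=b, t+2=v, a+9=j, r+2=t, e+9=n.

bvjtn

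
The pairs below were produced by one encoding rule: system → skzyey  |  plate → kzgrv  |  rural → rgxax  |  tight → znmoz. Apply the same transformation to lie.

The output letters match the input read backwards, each shifted +6: system reversed is metsys. Read the word backwards and shift each letter +6.
Applying it to lie: reverse → eil; then shift: e+6=k, i+6=o, l+6=r.

kor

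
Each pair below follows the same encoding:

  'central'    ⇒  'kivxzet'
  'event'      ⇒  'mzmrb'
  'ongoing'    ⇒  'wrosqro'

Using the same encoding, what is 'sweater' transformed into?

aamebiz

A repeating key of period 2 is used — shifts +8, +4 over and over.
For sweater: s+8=a, w+4=a, e+8=m, a+4=e, t+8=b, e+4=i, r+8=z.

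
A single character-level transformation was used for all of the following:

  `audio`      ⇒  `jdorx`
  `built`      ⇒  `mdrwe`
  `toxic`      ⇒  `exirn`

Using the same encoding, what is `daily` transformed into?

ojrwj

The shift depends on letter class: consonant d→o is +11, but vowel a→j is +9. Vowels shift forward by 9 and consonants shift forward by 11.
Applying it to daily: d(cons)+11=o, a(vowel)+9=j, i(vowel)+9=r, l(cons)+11=w, y(cons)+11=j.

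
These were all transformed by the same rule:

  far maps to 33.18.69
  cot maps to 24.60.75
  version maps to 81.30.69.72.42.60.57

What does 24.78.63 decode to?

f(#6)→33 and a(#1)→18: differences scale by 3, so n = 3·pos + 15. The formula is n = 3×(alphabet index, a=1) + 15.
Decoding 24.78.63: 24→(24−15)÷3=3=c, 78→(78−15)÷3=21=u, 63→(63−15)÷3=16=p.

cup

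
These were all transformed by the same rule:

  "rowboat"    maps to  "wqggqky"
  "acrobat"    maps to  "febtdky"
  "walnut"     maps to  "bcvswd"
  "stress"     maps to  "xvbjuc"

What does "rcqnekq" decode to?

magical

Shifts by position in rowboat: pos 0: r→w (+5), pos 1: o→q (+2), pos 2: w→g (+10), pos 3: b→g (+5), pos 4: o→q (+2), pos 5: a→k (+10) — repeating every 3. The shifts repeat in a cycle of length 3: positions 0,1,… shift by +5, +2, +10, then the pattern repeats.
Reversing it on rcqnekq: r−5=m, c−2=a, q−10=g, n−5=i, e−2=c, k−10=a, q−5=l.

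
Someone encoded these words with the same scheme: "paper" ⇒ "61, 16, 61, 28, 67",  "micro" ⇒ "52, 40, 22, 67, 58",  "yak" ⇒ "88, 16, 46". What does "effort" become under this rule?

p(#16)→61 and a(#1)→16: differences scale by 3, so n = 3·pos + 13. Each letter becomes 3×(its alphabet position, a=1..z=26) + 13.
Applying it to effort: e=5→28, f=6→31, f=6→31, o=15→58, r=18→67, t=20→73.

28, 31, 31, 58, 67, 73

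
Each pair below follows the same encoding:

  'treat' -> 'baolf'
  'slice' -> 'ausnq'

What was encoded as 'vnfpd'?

never

Each letter shifts forward by (position + 8), i.e. 8, 9, 10, … — the shift grows by one for each successive letter.
Reversing it on vnfpd: v−8=n, n−9=e, f−10=v, p−11=e, d−12=r.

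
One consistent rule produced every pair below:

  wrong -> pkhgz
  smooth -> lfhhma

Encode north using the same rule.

ghkma

Compare letters: w→p is +19, r→k is +19, o→h is +19 — a constant shift. Each letter is shifted forward by 19 in the alphabet (a Caesar shift of +19).
For north: n+19=g, o+19=h, r+19=k, t+19=m, h+19=a.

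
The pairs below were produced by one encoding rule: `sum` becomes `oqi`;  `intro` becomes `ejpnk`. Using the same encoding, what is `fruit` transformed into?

bnqep

Compare letters: s→o is +22, u→q is +22, m→i is +22 — a constant shift. This is a Caesar cipher with shift 22.
For fruit: f+22=b, r+22=n, u+22=q, i+22=e, t+22=p.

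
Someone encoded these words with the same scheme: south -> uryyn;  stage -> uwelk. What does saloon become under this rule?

In south: s→u is +2, o→r is +3, u→y is +4, t→y is +5 — the shift increases by 1 each position. Letter i (0-indexed) is shifted by i+2, so successive shifts are 2, 3, 4, ….
Applying it to saloon: s+2=u, a+3=d, l+4=p, o+5=t, o+6=u, n+7=u.

udptuu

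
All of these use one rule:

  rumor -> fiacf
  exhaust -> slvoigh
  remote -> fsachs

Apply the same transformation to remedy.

Compare letters: r→f is +14, u→i is +14, m→a is +14 — a constant shift. It's a constant shift of +14 (ROT14).
Applying it to remedy: r+14=f, e+14=s, m+14=a, e+14=s, d+14=r, y+14=m.

fsasrm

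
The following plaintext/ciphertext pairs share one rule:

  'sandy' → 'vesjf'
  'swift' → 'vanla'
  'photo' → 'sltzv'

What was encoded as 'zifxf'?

weary

Each letter shifts forward by (position + 3), i.e. 3, 4, 5, … — the shift grows by one for each successive letter.
Undoing it on zifxf: z−3=w, i−4=e, f−5=a, x−6=r, f−7=y.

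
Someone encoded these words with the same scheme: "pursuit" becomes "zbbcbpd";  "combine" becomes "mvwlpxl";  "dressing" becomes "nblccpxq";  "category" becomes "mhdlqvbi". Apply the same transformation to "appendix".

hzzlxnph

The shift depends on letter class: consonant p→z is +10, but vowel u→b is +7. Two shifts are in play — +7 for a/e/i/o/u, +10 for every other letter.
On appendix: a(vowel)+7=h, p(cons)+10=z, p(cons)+10=z, e(vowel)+7=l, n(cons)+10=x, d(cons)+10=n, i(vowel)+7=p, x(cons)+10=h.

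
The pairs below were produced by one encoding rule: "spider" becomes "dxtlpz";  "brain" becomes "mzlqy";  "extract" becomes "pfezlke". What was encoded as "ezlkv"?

Shifts by position in spider: pos 0: s→d (+11), pos 1: p→x (+8), pos 2: i→t (+11), pos 3: d→l (+8) — repeating every 2. The shifts repeat in a cycle of length 2: positions 0,1,… shift by +11, +8, then the pattern repeats.
Undoing it on ezlkv: e−11=t, z−8=r, l−11=a, k−8=c, v−11=k.

track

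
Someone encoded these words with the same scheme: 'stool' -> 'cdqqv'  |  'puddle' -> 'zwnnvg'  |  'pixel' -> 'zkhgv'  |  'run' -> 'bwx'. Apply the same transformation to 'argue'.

cbqwg

The shift depends on letter class: consonant s→c is +10, but vowel o→q is +2. The rule splits by letter class: vowels +2, consonants +10.
For argue: a(vowel)+2=c, r(cons)+10=b, g(cons)+10=q, u(vowel)+2=w, e(vowel)+2=g.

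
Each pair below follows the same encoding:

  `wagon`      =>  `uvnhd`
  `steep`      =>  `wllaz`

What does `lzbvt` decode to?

The word is reversed, then every letter is shifted forward by 7.
Decoding lzbvt: shift back: l−7=e, z−7=s, b−7=u, v−7=o, t−7=m → esuom; then reverse → mouse.

mouse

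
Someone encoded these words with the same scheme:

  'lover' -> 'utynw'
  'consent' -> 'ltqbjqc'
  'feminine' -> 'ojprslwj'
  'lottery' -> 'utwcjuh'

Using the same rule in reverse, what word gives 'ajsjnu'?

Shifts by position in lover: pos 0: l→u (+9), pos 1: o→t (+5), pos 2: v→y (+3), pos 3: e→n (+9), pos 4: r→w (+5) — repeating every 3. The shifts repeat in a cycle of length 3: positions 0,1,… shift by +9, +5, +3, then the pattern repeats.
Undoing it on ajsjnu: a−9=r, j−5=e, s−3=p, j−9=a, n−5=i, u−3=r.

repair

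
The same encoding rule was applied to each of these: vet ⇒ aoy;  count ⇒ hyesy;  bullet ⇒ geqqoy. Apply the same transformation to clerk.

hqowp

The shift depends on letter class: consonant v→a is +5, but vowel e→o is +10. Vowels shift forward by 10 and consonants shift forward by 5.
Applying it to clerk: c(cons)+5=h, l(cons)+5=q, e(vowel)+10=o, r(cons)+5=w, k(cons)+5=p.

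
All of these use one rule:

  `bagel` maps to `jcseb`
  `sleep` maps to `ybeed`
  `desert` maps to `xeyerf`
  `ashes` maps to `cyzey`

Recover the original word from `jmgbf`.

built

Each letter's alphabet position (a=0..z=25) is mapped through 7·x+2 mod 26 — an affine cipher.
Reversing it on jmgbf: j(9)→15·(9−2)≡1=b; m(12)→15·(12−2)≡20=u; g(6)→15·(6−2)≡8=i; b(1)→15·(1−2)≡11=l; f(5)→15·(5−2)≡19=t (all mod 26).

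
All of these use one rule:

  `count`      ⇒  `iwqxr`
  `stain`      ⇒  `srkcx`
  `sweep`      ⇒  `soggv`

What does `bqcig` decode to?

juice

c(2)→i(8) and o(14)→w(22) fit y≡25x+10 (mod 26); the inverse of 25 mod 26 is 25. Treating letters as 0–25, the rule is x ↦ 25x + 10 (mod 26).
Reversing it on bqcig: b(1)→25·(1−10)≡9=j; q(16)→25·(16−10)≡20=u; c(2)→25·(2−10)≡8=i; i(8)→25·(8−10)≡2=c; g(6)→25·(6−10)≡4=e (all mod 26).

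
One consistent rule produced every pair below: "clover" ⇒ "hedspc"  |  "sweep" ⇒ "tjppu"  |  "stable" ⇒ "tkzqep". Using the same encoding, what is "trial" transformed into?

kcfze

c(2)→h(7) and l(11)→e(4) fit y≡17x+25 (mod 26); the inverse of 17 mod 26 is 23. Treating letters as 0–25, the rule is x ↦ 17x + 25 (mod 26).
Applying it to trial: t(19)→17·19+25≡10=k; r(17)→17·17+25≡2=c; i(8)→17·8+25≡5=f; a(0)→17·0+25≡25=z; l(11)→17·11+25≡4=e (all mod 26).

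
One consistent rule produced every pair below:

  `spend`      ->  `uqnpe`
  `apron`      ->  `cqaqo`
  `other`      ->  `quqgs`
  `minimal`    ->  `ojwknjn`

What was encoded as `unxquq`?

A repeating key of period 3 is used — shifts +2, +1, +9 over and over.
Reversing it on unxquq: u−2=s, n−1=m, x−9=o, q−2=o, u−1=t, q−9=h.

smooth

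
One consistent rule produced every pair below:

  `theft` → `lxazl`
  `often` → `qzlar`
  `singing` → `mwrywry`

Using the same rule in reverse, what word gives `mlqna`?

t(19)→l(11) and h(7)→x(23) fit y≡25x+4 (mod 26); the inverse of 25 mod 26 is 25. Each letter's alphabet position (a=0..z=25) is mapped through 25·x+4 mod 26 — an affine cipher.
Reversing it on mlqna: m(12)→25·(12−4)≡18=s; l(11)→25·(11−4)≡19=t; q(16)→25·(16−4)≡14=o; n(13)→25·(13−4)≡17=r; a(0)→25·(0−4)≡4=e (all mod 26).

store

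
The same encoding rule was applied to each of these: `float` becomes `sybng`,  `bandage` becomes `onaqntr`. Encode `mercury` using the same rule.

This is a Caesar cipher with shift 13.
For mercury: m+13=z, e+13=r, r+13=e, c+13=p, u+13=h, r+13=e, y+13=l.

zrephel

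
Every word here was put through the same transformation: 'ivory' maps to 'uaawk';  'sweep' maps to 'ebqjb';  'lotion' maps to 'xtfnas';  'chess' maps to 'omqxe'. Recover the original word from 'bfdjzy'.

A repeating key of period 2 is used — shifts +12, +5 over and over.
Undoing it on bfdjzy: b−12=p, f−5=a, d−12=r, j−5=e, z−12=n, y−5=t.

parent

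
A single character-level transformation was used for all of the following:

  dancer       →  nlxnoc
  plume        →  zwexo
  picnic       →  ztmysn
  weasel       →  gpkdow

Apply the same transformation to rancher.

blxnrpb

A repeating key of period 2 is used — shifts +10, +11 over and over.
For rancher: r+10=b, a+11=l, n+10=x, c+11=n, h+10=r, e+11=p, r+10=b.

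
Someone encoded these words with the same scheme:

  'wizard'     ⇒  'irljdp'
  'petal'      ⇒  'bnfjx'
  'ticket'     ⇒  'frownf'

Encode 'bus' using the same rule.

The shift depends on letter class: consonant w→i is +12, but vowel i→r is +9. Two shifts are in play — +9 for a/e/i/o/u, +12 for every other letter.
Applying it to bus: b(cons)+12=n, u(vowel)+9=d, s(cons)+12=e.

nde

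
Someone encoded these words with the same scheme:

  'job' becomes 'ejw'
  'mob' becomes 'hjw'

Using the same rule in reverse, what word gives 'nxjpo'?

Compare letters: j→e is +21, o→j is +21, b→w is +21 — a constant shift. Every letter moves 21 places later in the alphabet, wrapping around z→a.
Decoding nxjpo: n−21=s, x−21=c, j−21=o, p−21=u, o−21=t.

scout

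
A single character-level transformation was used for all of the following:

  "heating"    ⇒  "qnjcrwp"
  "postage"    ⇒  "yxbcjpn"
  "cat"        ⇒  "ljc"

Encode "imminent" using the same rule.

It's a constant shift of +9 (ROT9).
Applying it to imminent: i+9=r, m+9=v, m+9=v, i+9=r, n+9=w, e+9=n, n+9=w, t+9=c.

rvvrwnwc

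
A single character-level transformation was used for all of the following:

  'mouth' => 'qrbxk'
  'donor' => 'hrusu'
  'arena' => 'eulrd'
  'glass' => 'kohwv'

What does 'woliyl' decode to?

sleeve

Shifts by position in mouth: pos 0: m→q (+4), pos 1: o→r (+3), pos 2: u→b (+7), pos 3: t→x (+4), pos 4: h→k (+3) — repeating every 3. The shifts repeat in a cycle of length 3: positions 0,1,… shift by +4, +3, +7, then the pattern repeats.
Reversing it on woliyl: w−4=s, o−3=l, l−7=e, i−4=e, y−3=v, l−7=e.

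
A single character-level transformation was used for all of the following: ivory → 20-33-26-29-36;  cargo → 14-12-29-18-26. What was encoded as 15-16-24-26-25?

demon

The number is (letter's place in the alphabet, a=1) + 11.
Reversing it on 15-16-24-26-25: 15→(15−11)÷1=4=d, 16→(16−11)÷1=5=e, 24→(24−11)÷1=13=m, 26→(26−11)÷1=15=o, 25→(25−11)÷1=14=n.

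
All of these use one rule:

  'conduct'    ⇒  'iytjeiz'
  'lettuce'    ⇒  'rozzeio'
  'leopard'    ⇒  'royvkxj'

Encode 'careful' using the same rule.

The shift depends on letter class: consonant c→i is +6, but vowel o→y is +10. Vowels shift forward by 10 and consonants shift forward by 6.
Applying it to careful: c(cons)+6=i, a(vowel)+10=k, r(cons)+6=x, e(vowel)+10=o, f(cons)+6=l, u(vowel)+10=e, l(cons)+6=r.

ikxoler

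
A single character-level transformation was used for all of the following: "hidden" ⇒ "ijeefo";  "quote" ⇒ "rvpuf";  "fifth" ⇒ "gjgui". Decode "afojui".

This is a Caesar cipher with shift 1.
Reversing it on afojui: a−1=z, f−1=e, o−1=n, j−1=i, u−1=t, i−1=h.

zenith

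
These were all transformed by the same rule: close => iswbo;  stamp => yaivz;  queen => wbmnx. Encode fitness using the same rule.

lpbwode

In close: c→i is +6, l→s is +7, o→w is +8, s→b is +9 — the shift increases by 1 each position. Letter i (0-indexed) is shifted by i+6, so successive shifts are 6, 7, 8, ….
For fitness: f+6=l, i+7=p, t+8=b, n+9=w, e+10=o, s+11=d, s+12=e.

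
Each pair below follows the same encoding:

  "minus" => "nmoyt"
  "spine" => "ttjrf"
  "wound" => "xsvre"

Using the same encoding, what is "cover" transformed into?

A repeating key of period 2 is used — shifts +1, +4 over and over.
Applying it to cover: c+1=d, o+4=s, v+1=w, e+4=i, r+1=s.

dswis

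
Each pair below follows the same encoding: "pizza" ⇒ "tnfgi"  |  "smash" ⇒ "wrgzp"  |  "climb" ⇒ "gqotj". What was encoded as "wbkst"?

In pizza: p→t is +4, i→n is +5, z→f is +6, z→g is +7 — the shift increases by 1 each position. The shift increases by 1 at each position, starting from +4: 4, 5, 6, ….
Reversing it on wbkst: w−4=s, b−5=w, k−6=e, s−7=l, t−8=l.

swell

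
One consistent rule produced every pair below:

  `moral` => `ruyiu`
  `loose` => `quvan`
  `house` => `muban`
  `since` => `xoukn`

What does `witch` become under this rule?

boakq

In moral: m→r is +5, o→u is +6, r→y is +7, a→i is +8 — the shift increases by 1 each position. Each letter shifts forward by (position + 5), i.e. 5, 6, 7, … — the shift grows by one for each successive letter.
Applying it to witch: w+5=b, i+6=o, t+7=a, c+8=k, h+9=q.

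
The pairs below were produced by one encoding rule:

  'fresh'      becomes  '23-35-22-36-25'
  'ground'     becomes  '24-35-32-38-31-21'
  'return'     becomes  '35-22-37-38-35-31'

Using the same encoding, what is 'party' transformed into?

f is letter #6 and maps to 23: an offset of 17. Letters become their 1-based position plus 17 (so a→18, b→19, …).
On party: p=16→33, a=1→18, r=18→35, t=20→37, y=25→42.

33-18-35-37-42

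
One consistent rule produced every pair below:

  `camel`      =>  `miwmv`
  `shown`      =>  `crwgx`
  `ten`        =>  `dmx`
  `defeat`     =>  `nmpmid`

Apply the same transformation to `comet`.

mwwmd

The shift depends on letter class: consonant c→m is +10, but vowel a→i is +8. Two shifts are in play — +8 for a/e/i/o/u, +10 for every other letter.
Applying it to comet: c(cons)+10=m, o(vowel)+8=w, m(cons)+10=w, e(vowel)+8=m, t(cons)+10=d.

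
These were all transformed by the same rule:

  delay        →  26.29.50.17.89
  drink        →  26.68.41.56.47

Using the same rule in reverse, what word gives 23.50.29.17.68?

clear

The formula is n = 3×(alphabet index, a=1) + 14.
Reversing it on 23.50.29.17.68: 23→(23−14)÷3=3=c, 50→(50−14)÷3=12=l, 29→(29−14)÷3=5=e, 17→(17−14)÷3=1=a, 68→(68−14)÷3=18=r.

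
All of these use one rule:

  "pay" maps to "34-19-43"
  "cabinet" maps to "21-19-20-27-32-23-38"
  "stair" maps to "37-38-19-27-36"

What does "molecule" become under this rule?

31-33-30-23-21-39-30-23

p is letter #16 and maps to 34: an offset of 18. Letters become their 1-based position plus 18 (so a→19, b→20, …).
On molecule: m=13→31, o=15→33, l=12→30, e=5→23, c=3→21, u=21→39, l=12→30, e=5→23.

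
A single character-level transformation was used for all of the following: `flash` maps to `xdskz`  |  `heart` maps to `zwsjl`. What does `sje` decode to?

Compare letters: f→x is +18, l→d is +18, a→s is +18 — a constant shift. It's a constant shift of +18 (ROT18).
Decoding sje: s−18=a, j−18=r, e−18=m.

arm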